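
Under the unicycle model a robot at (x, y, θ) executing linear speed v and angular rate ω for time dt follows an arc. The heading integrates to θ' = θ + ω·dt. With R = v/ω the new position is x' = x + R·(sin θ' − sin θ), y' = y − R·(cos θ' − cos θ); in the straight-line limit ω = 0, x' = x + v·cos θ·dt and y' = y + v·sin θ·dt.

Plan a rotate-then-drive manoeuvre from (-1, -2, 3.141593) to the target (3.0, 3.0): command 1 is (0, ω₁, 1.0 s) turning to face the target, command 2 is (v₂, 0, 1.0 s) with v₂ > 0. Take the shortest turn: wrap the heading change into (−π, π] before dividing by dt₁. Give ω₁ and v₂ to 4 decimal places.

heading to target = atan2(3−-2, 3−-1) = 0.8961
Δθ = wrap(0.8961 − 3.1416) = -2.2455; ω₁ = Δθ/dt₁ = -2.2455
distance = √((3−-1)² + (3−-2)²) = 6.4031; v₂ = distance/dt₂ = 6.4031

ω₁ = -2.2455, v₂ = 6.4031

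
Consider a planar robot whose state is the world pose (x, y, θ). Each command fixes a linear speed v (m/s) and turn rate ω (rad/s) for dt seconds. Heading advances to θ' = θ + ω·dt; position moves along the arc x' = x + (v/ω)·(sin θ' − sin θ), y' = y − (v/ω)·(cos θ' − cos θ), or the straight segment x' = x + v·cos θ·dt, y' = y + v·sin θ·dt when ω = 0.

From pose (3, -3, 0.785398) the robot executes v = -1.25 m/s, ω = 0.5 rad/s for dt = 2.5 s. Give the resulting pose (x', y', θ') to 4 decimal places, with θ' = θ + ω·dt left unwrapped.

(2.5328, -5.8879, 2.0354)

θ' = 0.7854 + 0.5·2.5 = 2.0354
R = v/ω = -1.25/0.5 = -2.5000
x' = 3 + -2.5000·(sin 2.0354 − sin 0.7854) = 2.5328
y' = -3 − -2.5000·(cos 2.0354 − cos 0.7854) = -5.8879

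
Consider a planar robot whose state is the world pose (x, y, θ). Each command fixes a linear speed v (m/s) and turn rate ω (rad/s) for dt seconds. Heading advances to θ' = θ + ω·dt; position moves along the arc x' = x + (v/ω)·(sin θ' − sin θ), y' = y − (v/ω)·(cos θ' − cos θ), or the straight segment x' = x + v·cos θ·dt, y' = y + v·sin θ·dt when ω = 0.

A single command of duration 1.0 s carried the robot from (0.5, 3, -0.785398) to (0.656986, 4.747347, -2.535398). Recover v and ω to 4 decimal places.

Δθ = -2.535398 − -0.785398 = -1.750000
ω = Δθ/dt = -1.750000/1.0 = -1.7500
R = −Δy/(cos θ' − cos θ) = 1.1429
v = R·ω = 1.1429·-1.7500 = -2.0000

v = -2.0000, ω = -1.7500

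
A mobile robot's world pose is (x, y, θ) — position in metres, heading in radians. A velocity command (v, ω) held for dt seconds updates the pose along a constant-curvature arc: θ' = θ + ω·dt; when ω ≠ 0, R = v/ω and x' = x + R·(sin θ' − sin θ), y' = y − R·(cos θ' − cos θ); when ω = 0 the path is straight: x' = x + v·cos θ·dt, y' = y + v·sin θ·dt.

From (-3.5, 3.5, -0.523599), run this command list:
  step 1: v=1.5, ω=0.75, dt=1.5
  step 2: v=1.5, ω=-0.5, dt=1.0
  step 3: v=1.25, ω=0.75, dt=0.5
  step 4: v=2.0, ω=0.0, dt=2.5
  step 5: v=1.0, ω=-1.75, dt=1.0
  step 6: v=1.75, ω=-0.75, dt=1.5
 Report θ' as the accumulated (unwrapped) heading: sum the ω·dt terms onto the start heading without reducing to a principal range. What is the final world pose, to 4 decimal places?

(5.2200, 3.8217, -2.3986)

step 1: θ'=0.6014 (R=2.0000) → pose (-1.3684, 3.5830, 0.6014)
step 2: θ'=0.1014 (R=-3.0000) → pose (0.0253, 4.0939, 0.1014)
step 3: θ'=0.4764 (R=1.6667) → pose (0.6209, 4.2709, 0.4764)
step 4: θ'=0.4764 (straight) → pose (5.0642, 6.5639, 0.4764)
step 5: θ'=-1.2736 (R=-0.5714) → pose (5.8726, 6.2234, -1.2736)
step 6: θ'=-2.3986 (R=-2.3333) → pose (5.2200, 3.8217, -2.3986)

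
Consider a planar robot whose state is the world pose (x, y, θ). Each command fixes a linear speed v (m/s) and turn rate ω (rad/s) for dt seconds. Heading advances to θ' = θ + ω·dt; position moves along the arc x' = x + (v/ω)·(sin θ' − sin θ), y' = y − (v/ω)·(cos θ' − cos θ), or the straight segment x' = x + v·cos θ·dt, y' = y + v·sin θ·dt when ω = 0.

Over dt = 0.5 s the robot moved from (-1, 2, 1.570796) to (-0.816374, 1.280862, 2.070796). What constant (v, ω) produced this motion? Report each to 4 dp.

Δθ = 2.070796 − 1.570796 = 0.500000
ω = Δθ/dt = 0.500000/0.5 = 1.0000
R = −Δy/(cos θ' − cos θ) = -1.5000
v = R·ω = -1.5000·1.0000 = -1.5000

v = -1.5000, ω = 1.0000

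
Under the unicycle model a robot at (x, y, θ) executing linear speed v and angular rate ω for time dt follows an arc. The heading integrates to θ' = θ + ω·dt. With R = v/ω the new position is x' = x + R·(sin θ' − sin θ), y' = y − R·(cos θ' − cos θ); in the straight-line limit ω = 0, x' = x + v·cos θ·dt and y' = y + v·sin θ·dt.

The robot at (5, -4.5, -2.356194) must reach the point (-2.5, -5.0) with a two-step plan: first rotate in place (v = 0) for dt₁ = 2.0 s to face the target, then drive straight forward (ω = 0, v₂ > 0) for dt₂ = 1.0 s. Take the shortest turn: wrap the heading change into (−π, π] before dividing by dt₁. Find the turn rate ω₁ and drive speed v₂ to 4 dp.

heading to target = atan2(-5−-4.5, -2.5−5) = -3.0750
Δθ = wrap(-3.0750 − -2.3562) = -0.7188; ω₁ = Δθ/dt₁ = -0.3594
distance = √((-2.5−5)² + (-5−-4.5)²) = 7.5166; v₂ = distance/dt₂ = 7.5166

ω₁ = -0.3594, v₂ = 7.5166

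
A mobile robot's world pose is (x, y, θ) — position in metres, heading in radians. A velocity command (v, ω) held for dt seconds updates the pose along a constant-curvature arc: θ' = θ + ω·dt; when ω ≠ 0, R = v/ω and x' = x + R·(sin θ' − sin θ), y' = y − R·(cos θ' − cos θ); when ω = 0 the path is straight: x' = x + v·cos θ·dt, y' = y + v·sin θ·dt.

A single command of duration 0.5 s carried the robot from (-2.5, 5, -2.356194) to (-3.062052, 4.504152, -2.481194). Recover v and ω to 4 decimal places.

Δθ = -2.481194 − -2.356194 = -0.125000
ω = Δθ/dt = -0.125000/0.5 = -0.2500
R = Δx/(sin θ' − sin θ) = -6.0000
v = R·ω = -6.0000·-0.2500 = 1.5000

v = 1.5000, ω = -0.2500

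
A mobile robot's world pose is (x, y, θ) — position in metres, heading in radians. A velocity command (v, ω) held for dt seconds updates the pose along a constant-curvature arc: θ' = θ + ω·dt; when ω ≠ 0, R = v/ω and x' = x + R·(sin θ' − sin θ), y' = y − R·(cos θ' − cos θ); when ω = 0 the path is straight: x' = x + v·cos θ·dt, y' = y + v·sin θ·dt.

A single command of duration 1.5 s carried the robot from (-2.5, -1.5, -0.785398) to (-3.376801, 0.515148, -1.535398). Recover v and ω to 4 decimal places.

v = -1.5000, ω = -0.5000

Δθ = -1.535398 − -0.785398 = -0.750000
ω = Δθ/dt = -0.750000/1.5 = -0.5000
R = −Δy/(cos θ' − cos θ) = 3.0000
v = R·ω = 3.0000·-0.5000 = -1.5000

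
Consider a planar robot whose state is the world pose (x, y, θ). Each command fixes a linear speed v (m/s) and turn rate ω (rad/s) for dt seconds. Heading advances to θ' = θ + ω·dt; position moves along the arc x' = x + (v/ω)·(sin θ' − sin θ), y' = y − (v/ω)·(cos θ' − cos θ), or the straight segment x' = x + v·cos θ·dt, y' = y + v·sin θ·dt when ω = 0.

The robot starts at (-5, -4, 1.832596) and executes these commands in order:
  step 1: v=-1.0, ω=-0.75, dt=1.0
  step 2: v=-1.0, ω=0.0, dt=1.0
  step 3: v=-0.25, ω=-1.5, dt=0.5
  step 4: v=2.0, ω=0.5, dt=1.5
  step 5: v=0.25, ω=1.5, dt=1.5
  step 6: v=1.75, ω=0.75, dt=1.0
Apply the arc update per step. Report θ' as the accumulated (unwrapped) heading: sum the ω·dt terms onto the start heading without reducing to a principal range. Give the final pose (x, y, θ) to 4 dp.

step 1: θ'=1.0826 (R=1.3333) → pose (-5.1103, -4.9705, 1.0826)
step 2: θ'=1.0826 (straight) → pose (-5.5794, -5.8537, 1.0826)
step 3: θ'=0.3326 (R=0.1667) → pose (-5.6721, -5.9330, 0.3326)
step 4: θ'=1.0826 (R=4.0000) → pose (-3.4454, -4.0284, 1.0826)
step 5: θ'=3.3326 (R=0.1667) → pose (-3.6243, -3.7866, 3.3326)
step 6: θ'=4.0826 (R=2.3333) → pose (-5.0670, -4.7032, 4.0826)

(-5.0670, -4.7032, 4.0826)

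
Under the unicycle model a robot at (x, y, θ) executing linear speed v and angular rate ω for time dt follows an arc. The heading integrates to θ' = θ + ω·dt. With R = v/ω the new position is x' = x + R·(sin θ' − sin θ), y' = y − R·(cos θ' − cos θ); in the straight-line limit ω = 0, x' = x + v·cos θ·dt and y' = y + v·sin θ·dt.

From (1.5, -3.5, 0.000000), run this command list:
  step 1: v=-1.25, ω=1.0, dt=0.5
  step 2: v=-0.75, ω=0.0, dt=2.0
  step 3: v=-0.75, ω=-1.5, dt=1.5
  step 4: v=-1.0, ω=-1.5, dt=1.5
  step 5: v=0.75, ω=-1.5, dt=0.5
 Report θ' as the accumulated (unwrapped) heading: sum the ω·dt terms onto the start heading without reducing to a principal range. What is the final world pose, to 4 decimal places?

(-0.1081, -3.1817, -4.7500)

step 1: θ'=0.5000 (R=-1.2500) → pose (0.9007, -3.6530, 0.5000)
step 2: θ'=0.5000 (straight) → pose (-0.4157, -4.3722, 0.5000)
step 3: θ'=-1.7500 (R=0.5000) → pose (-1.1474, -3.8442, -1.7500)
step 4: θ'=-4.0000 (R=0.6667) → pose (0.0132, -3.5273, -4.0000)
step 5: θ'=-4.7500 (R=-0.5000) → pose (-0.1081, -3.1817, -4.7500)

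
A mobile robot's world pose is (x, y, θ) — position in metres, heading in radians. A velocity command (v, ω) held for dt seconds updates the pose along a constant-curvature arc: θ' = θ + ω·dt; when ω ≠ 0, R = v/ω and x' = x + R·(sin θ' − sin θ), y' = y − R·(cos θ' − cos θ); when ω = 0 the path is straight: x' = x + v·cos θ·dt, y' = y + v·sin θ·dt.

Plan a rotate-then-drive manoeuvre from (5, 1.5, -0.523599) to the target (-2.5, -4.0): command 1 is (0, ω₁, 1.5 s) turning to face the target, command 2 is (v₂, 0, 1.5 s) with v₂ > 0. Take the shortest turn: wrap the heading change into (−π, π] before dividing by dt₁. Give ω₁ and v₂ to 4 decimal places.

ω₁ = -1.3235, v₂ = 6.2004

heading to target = atan2(-4−1.5, -2.5−5) = -2.5088
Δθ = wrap(-2.5088 − -0.5236) = -1.9852; ω₁ = Δθ/dt₁ = -1.3235
distance = √((-2.5−5)² + (-4−1.5)²) = 9.3005; v₂ = distance/dt₂ = 6.2004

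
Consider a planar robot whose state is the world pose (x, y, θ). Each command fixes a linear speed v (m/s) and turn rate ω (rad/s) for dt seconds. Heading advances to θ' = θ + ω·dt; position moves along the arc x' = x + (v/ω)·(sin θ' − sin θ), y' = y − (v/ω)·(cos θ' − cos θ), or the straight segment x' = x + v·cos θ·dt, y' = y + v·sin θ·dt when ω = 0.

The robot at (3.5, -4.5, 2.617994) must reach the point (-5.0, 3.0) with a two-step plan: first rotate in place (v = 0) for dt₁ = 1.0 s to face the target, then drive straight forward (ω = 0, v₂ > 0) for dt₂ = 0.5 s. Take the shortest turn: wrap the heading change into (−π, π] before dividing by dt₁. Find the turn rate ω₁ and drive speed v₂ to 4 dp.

ω₁ = -0.1994, v₂ = 22.6716

heading to target = atan2(3−-4.5, -5−3.5) = 2.4186
Δθ = wrap(2.4186 − 2.6180) = -0.1994; ω₁ = Δθ/dt₁ = -0.1994
distance = √((-5−3.5)² + (3−-4.5)²) = 11.3358; v₂ = distance/dt₂ = 22.6716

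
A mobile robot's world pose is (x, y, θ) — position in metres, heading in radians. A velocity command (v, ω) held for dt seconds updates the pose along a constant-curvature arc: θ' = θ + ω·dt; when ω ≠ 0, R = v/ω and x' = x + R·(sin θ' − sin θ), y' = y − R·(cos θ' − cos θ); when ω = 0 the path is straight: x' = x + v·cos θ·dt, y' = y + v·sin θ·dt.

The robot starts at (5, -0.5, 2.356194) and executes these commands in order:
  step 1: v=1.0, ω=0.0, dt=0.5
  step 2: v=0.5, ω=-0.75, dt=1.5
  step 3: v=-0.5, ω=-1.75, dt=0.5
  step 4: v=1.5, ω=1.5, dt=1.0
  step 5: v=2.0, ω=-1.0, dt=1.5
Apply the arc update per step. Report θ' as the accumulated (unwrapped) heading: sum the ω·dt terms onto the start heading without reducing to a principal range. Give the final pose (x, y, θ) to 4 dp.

step 1: θ'=2.3562 (straight) → pose (4.6464, -0.1464, 2.3562)
step 2: θ'=1.2312 (R=-0.6667) → pose (4.4893, 0.5470, 1.2312)
step 3: θ'=0.3562 (R=0.2857) → pose (4.3195, 0.3744, 0.3562)
step 4: θ'=1.8562 (R=1.0000) → pose (4.9303, 1.5932, 1.8562)
step 5: θ'=0.3562 (R=-2.0000) → pose (6.1520, 4.0307, 0.3562)

(6.1520, 4.0307, 0.3562)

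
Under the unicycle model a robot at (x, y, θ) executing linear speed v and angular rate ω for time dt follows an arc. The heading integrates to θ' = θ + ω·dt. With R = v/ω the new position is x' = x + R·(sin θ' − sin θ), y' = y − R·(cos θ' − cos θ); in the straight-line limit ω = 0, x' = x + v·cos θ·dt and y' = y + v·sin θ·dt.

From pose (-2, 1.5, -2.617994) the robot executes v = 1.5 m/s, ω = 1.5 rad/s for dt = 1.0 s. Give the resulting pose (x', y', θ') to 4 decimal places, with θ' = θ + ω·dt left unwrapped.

(-2.3992, 0.1965, -1.1180)

θ' = -2.6180 + 1.5·1.0 = -1.1180
R = v/ω = 1.5/1.5 = 1.0000
x' = -2 + 1.0000·(sin -1.1180 − sin -2.6180) = -2.3992
y' = 1.5 − 1.0000·(cos -1.1180 − cos -2.6180) = 0.1965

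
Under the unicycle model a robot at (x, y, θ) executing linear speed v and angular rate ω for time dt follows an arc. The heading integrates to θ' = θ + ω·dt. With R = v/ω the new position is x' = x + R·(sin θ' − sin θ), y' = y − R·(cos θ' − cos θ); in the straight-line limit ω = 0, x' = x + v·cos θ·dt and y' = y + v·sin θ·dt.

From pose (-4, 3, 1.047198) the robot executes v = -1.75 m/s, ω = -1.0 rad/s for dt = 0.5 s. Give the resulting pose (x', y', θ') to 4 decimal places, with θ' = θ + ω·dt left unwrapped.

θ' = 1.0472 + -1.0·0.5 = 0.5472
R = v/ω = -1.75/-1.0 = 1.7500
x' = -4 + 1.7500·(sin 0.5472 − sin 1.0472) = -4.6050
y' = 3 − 1.7500·(cos 0.5472 − cos 1.0472) = 2.3805

(-4.6050, 2.3805, 0.5472)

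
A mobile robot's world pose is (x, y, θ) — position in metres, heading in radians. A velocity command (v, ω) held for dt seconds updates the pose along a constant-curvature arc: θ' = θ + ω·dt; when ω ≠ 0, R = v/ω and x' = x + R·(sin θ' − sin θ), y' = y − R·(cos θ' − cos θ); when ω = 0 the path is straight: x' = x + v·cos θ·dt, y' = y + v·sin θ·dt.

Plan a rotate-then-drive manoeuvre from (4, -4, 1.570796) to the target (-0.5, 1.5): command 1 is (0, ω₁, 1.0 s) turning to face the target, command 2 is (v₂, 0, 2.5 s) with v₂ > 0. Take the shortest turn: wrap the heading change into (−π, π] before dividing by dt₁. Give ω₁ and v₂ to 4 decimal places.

ω₁ = 0.6857, v₂ = 2.8425

heading to target = atan2(1.5−-4, -0.5−4) = 2.2565
Δθ = wrap(2.2565 − 1.5708) = 0.6857; ω₁ = Δθ/dt₁ = 0.6857
distance = √((-0.5−4)² + (1.5−-4)²) = 7.1063; v₂ = distance/dt₂ = 2.8425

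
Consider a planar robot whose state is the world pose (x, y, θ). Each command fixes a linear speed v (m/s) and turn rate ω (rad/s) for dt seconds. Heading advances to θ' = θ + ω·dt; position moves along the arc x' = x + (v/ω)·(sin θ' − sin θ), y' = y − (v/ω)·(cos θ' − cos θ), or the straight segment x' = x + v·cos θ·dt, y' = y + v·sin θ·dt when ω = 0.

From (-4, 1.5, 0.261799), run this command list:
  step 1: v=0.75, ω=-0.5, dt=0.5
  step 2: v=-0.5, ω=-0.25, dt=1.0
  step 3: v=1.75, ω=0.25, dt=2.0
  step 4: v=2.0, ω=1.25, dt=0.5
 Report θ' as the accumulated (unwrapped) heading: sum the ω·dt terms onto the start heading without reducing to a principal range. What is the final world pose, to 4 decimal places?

step 1: θ'=0.0118 (R=-1.5000) → pose (-3.6295, 1.5510, 0.0118)
step 2: θ'=-0.2382 (R=2.0000) → pose (-4.1250, 1.6073, -0.2382)
step 3: θ'=0.2618 (R=7.0000) → pose (-0.6616, 1.6482, 0.2618)
step 4: θ'=0.8868 (R=1.6000) → pose (0.1644, 2.1827, 0.8868)

(0.1644, 2.1827, 0.8868)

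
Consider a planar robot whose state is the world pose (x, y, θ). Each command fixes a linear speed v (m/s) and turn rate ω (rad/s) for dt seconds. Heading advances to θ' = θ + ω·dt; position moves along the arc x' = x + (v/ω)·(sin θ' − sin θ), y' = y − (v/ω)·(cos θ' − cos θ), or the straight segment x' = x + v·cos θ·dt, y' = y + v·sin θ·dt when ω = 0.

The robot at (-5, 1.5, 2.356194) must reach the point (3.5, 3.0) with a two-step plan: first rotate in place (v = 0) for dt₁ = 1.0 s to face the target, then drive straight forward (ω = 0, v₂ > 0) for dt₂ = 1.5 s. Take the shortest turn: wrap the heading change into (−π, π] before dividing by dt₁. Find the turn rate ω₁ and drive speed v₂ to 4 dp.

heading to target = atan2(3−1.5, 3.5−-5) = 0.1747
Δθ = wrap(0.1747 − 2.3562) = -2.1815; ω₁ = Δθ/dt₁ = -2.1815
distance = √((3.5−-5)² + (3−1.5)²) = 8.6313; v₂ = distance/dt₂ = 5.7542

ω₁ = -2.1815, v₂ = 5.7542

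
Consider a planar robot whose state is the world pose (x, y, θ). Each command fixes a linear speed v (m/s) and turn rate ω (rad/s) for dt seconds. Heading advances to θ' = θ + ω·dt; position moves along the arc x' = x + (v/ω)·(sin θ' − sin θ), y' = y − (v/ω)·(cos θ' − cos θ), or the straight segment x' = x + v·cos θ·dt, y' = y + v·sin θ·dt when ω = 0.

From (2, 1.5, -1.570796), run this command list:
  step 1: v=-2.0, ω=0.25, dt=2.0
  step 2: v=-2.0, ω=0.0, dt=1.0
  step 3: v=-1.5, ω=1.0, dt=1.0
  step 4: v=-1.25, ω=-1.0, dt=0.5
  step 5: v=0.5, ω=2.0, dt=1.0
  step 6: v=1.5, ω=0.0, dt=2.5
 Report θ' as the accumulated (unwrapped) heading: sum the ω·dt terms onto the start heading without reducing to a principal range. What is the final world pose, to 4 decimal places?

step 1: θ'=-1.0708 (R=-8.0000) → pose (1.0207, 5.3354, -1.0708)
step 2: θ'=-1.0708 (straight) → pose (0.0618, 7.0906, -1.0708)
step 3: θ'=-0.0708 (R=-1.5000) → pose (-1.1485, 7.8677, -0.0708)
step 4: θ'=-0.5708 (R=1.2500) → pose (-1.7354, 8.0627, -0.5708)
step 5: θ'=1.4292 (R=0.2500) → pose (-1.3528, 8.2378, 1.4292)
step 6: θ'=1.4292 (straight) → pose (-0.8236, 11.9503, 1.4292)

(-0.8236, 11.9503, 1.4292)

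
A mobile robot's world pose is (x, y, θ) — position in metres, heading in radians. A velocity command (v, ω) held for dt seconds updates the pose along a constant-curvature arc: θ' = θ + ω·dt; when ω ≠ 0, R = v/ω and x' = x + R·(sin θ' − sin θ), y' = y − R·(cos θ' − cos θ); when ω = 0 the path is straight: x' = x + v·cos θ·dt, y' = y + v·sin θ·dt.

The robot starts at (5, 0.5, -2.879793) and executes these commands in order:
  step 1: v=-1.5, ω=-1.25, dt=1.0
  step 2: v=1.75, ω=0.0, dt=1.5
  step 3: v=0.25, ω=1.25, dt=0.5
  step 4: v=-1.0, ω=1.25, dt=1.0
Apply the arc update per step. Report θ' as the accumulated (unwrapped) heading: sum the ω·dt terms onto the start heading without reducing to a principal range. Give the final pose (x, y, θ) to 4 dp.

step 1: θ'=-4.1298 (R=1.2000) → pose (6.3126, 0.0011, -4.1298)
step 2: θ'=-4.1298 (straight) → pose (4.8684, 2.1931, -4.1298)
step 3: θ'=-3.5048 (R=0.2000) → pose (4.7724, 2.2700, -3.5048)
step 4: θ'=-2.2548 (R=-0.8000) → pose (5.6767, 2.5123, -2.2548)

(5.6767, 2.5123, -2.2548)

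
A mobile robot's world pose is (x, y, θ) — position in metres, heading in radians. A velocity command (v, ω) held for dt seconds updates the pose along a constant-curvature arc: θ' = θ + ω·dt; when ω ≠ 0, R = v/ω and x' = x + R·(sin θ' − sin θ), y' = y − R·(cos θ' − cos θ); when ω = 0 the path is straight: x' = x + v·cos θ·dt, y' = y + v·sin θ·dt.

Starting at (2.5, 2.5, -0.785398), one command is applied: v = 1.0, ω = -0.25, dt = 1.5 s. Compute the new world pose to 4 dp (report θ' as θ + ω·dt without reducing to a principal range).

(3.3394, 1.2675, -1.1604)

θ' = -0.7854 + -0.25·1.5 = -1.1604
R = v/ω = 1.0/-0.25 = -4.0000
x' = 2.5 + -4.0000·(sin -1.1604 − sin -0.7854) = 3.3394
y' = 2.5 − -4.0000·(cos -1.1604 − cos -0.7854) = 1.2675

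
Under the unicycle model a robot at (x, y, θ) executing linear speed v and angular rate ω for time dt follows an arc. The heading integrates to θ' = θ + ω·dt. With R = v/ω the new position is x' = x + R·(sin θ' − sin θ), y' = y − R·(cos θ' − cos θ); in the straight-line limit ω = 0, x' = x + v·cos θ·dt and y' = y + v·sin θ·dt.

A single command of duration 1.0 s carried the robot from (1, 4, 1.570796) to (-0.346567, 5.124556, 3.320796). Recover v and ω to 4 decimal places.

Δθ = 3.320796 − 1.570796 = 1.750000
ω = Δθ/dt = 1.750000/1.0 = 1.7500
R = Δx/(sin θ' − sin θ) = 1.1429
v = R·ω = 1.1429·1.7500 = 2.0000

v = 2.0000, ω = 1.7500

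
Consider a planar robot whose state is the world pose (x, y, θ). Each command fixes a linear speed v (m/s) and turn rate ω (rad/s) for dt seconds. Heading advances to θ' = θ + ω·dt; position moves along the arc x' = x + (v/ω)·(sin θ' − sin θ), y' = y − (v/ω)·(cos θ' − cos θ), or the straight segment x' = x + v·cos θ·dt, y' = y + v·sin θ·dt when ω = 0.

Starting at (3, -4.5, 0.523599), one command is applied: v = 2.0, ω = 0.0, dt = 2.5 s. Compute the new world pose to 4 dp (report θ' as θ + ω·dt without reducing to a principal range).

(7.3301, -2.0000, 0.5236)

θ' = 0.5236 + 0.0·2.5 = 0.5236
ω = 0 → straight: x' = 3 + 2.0·cos(0.5236)·2.5 = 7.3301
y' = -4.5 + 2.0·sin(0.5236)·2.5 = -2.0000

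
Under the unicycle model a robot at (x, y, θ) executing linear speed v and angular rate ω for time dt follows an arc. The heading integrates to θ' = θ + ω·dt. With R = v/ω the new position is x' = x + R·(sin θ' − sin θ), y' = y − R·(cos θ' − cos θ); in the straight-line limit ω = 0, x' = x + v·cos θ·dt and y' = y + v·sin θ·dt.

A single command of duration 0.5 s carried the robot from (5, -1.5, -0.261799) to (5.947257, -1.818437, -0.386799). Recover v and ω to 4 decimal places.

Δθ = -0.386799 − -0.261799 = -0.125000
ω = Δθ/dt = -0.125000/0.5 = -0.2500
R = Δx/(sin θ' − sin θ) = -8.0000
v = R·ω = -8.0000·-0.2500 = 2.0000

v = 2.0000, ω = -0.2500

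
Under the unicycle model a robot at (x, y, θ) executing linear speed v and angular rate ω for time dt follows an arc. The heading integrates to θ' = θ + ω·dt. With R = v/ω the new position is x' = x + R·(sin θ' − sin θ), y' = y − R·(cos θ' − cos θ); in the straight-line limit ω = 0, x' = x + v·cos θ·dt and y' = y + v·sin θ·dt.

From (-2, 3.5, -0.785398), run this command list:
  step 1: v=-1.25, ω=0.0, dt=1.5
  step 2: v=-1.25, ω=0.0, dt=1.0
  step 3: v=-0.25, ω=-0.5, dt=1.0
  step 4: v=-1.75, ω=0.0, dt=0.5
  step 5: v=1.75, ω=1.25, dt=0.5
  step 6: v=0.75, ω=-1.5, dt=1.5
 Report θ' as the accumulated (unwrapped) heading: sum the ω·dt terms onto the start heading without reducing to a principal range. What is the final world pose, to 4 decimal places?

(-4.2899, 5.1690, -2.9104)

step 1: θ'=-0.7854 (straight) → pose (-3.3258, 4.8258, -0.7854)
step 2: θ'=-0.7854 (straight) → pose (-4.2097, 5.7097, -0.7854)
step 3: θ'=-1.2854 (R=0.5000) → pose (-4.3359, 5.9225, -1.2854)
step 4: θ'=-1.2854 (straight) → pose (-4.5823, 6.7621, -1.2854)
step 5: θ'=-0.6604 (R=1.4000) → pose (-4.0977, 6.0506, -0.6604)
step 6: θ'=-2.9104 (R=-0.5000) → pose (-4.2899, 5.1690, -2.9104)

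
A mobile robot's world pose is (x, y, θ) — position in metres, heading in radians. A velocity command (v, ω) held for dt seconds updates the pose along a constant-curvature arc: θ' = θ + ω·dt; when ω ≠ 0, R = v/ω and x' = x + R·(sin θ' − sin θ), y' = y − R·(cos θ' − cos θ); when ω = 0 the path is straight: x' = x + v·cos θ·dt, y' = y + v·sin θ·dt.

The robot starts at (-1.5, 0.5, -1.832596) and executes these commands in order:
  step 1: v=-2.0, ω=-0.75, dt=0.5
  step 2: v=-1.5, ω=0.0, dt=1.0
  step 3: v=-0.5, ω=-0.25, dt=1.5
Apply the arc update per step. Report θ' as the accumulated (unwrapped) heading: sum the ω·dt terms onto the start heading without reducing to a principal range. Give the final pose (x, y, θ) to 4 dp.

(0.3711, 3.1078, -2.5826)

step 1: θ'=-2.2076 (R=2.6667) → pose (-1.0682, 1.3955, -2.2076)
step 2: θ'=-2.2076 (straight) → pose (-0.1763, 2.6015, -2.2076)
step 3: θ'=-2.5826 (R=2.0000) → pose (0.3711, 3.1078, -2.5826)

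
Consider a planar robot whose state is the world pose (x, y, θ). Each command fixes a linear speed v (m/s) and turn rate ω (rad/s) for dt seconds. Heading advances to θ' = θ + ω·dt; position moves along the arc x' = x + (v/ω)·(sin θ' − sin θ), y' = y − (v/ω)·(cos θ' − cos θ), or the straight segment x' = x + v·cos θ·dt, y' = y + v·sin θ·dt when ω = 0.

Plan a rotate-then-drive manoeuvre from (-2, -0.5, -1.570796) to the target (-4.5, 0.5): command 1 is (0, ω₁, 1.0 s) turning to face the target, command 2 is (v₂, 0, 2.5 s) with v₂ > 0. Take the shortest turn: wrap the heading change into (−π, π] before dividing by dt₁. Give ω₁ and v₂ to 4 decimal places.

heading to target = atan2(0.5−-0.5, -4.5−-2) = 2.7611
Δθ = wrap(2.7611 − -1.5708) = -1.9513; ω₁ = Δθ/dt₁ = -1.9513
distance = √((-4.5−-2)² + (0.5−-0.5)²) = 2.6926; v₂ = distance/dt₂ = 1.0770

ω₁ = -1.9513, v₂ = 1.0770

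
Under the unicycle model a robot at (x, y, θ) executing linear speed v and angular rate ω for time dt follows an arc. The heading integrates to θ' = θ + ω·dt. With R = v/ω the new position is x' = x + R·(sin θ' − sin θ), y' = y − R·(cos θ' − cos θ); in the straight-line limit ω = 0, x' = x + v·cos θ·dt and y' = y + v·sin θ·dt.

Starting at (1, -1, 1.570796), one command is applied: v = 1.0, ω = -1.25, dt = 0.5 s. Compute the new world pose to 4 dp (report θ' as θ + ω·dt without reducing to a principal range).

θ' = 1.5708 + -1.25·0.5 = 0.9458
R = v/ω = 1.0/-1.25 = -0.8000
x' = 1 + -0.8000·(sin 0.9458 − sin 1.5708) = 1.1512
y' = -1 − -0.8000·(cos 0.9458 − cos 1.5708) = -0.5319

(1.1512, -0.5319, 0.9458)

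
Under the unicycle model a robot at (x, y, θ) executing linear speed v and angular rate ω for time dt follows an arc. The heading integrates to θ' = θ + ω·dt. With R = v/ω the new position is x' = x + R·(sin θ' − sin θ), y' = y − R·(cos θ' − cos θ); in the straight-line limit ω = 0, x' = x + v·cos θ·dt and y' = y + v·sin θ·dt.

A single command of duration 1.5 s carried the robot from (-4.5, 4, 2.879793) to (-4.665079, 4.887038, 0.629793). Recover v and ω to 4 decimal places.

Δθ = 0.629793 − 2.879793 = -2.250000
ω = Δθ/dt = -2.250000/1.5 = -1.5000
R = −Δy/(cos θ' − cos θ) = -0.5000
v = R·ω = -0.5000·-1.5000 = 0.7500

v = 0.7500, ω = -1.5000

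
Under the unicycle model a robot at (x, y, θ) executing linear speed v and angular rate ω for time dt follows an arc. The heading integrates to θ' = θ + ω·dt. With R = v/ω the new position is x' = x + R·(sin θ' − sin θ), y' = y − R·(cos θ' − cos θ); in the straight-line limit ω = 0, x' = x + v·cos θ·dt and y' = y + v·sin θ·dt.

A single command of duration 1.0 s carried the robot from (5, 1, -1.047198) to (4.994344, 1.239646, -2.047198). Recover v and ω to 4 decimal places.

Δθ = -2.047198 − -1.047198 = -1.000000
ω = Δθ/dt = -1.000000/1.0 = -1.0000
R = −Δy/(cos θ' − cos θ) = 0.2500
v = R·ω = 0.2500·-1.0000 = -0.2500

v = -0.2500, ω = -1.0000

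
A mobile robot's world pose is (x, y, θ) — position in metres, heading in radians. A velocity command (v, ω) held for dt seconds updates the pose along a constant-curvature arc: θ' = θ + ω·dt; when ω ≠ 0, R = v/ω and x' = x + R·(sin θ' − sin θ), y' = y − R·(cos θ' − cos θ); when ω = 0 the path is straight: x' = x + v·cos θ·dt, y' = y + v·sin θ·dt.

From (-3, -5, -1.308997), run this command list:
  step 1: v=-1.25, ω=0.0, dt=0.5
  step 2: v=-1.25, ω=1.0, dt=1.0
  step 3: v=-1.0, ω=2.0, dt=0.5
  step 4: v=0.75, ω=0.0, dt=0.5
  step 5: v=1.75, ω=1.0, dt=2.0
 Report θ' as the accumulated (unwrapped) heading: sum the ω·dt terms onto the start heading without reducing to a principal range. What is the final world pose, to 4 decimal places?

step 1: θ'=-1.3090 (straight) → pose (-3.1618, -4.3963, -1.3090)
step 2: θ'=-0.3090 (R=-1.2500) → pose (-3.9890, -3.5290, -0.3090)
step 3: θ'=0.6910 (R=-0.5000) → pose (-4.4597, -3.6200, 0.6910)
step 4: θ'=0.6910 (straight) → pose (-4.1708, -3.3810, 0.6910)
step 5: θ'=2.6910 (R=1.7500) → pose (-4.5239, -0.4571, 2.6910)

(-4.5239, -0.4571, 2.6910)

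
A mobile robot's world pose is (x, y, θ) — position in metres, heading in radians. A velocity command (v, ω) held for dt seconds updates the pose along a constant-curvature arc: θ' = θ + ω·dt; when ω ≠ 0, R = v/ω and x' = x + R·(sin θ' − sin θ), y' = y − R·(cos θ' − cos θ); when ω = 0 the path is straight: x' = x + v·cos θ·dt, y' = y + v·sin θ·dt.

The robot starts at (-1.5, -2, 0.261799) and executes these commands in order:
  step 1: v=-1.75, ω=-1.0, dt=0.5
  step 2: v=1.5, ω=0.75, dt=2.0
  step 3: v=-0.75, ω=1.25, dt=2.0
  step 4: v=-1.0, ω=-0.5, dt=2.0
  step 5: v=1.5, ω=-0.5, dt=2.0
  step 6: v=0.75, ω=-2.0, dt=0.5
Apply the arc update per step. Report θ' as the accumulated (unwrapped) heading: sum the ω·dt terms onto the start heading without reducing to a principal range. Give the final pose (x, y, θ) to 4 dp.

step 1: θ'=-0.2382 (R=1.7500) → pose (-2.3659, -2.0102, -0.2382)
step 2: θ'=1.2618 (R=2.0000) → pose (0.0113, -0.6749, 1.2618)
step 3: θ'=3.7618 (R=-0.6000) → pose (0.9316, -1.3456, 3.7618)
step 4: θ'=2.7618 (R=2.0000) → pose (2.8355, -1.1156, 2.7618)
step 5: θ'=1.7618 (R=-3.0000) → pose (1.0022, 1.1010, 1.7618)
step 6: θ'=0.7618 (R=-0.3750) → pose (1.1116, 1.4436, 0.7618)

(1.1116, 1.4436, 0.7618)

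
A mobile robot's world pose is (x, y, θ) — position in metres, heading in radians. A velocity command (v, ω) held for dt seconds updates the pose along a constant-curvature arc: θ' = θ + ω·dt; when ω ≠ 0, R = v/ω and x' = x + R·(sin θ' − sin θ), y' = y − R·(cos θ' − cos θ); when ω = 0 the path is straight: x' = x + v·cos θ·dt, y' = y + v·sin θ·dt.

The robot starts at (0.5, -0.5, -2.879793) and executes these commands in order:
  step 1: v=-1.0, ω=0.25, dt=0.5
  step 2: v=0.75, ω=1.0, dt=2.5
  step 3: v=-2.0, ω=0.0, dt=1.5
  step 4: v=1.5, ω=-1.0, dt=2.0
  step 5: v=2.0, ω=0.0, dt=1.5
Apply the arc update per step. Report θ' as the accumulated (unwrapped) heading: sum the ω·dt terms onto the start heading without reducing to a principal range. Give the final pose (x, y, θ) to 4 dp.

step 1: θ'=-2.7548 (R=-4.0000) → pose (0.9736, -0.3408, -2.7548)
step 2: θ'=-0.2548 (R=0.7500) → pose (1.0675, -1.7612, -0.2548)
step 3: θ'=-0.2548 (straight) → pose (-1.8356, -1.0050, -0.2548)
step 4: θ'=-2.2548 (R=-1.5000) → pose (-1.0511, -3.4044, -2.2548)
step 5: θ'=-2.2548 (straight) → pose (-2.9468, -5.7296, -2.2548)

(-2.9468, -5.7296, -2.2548)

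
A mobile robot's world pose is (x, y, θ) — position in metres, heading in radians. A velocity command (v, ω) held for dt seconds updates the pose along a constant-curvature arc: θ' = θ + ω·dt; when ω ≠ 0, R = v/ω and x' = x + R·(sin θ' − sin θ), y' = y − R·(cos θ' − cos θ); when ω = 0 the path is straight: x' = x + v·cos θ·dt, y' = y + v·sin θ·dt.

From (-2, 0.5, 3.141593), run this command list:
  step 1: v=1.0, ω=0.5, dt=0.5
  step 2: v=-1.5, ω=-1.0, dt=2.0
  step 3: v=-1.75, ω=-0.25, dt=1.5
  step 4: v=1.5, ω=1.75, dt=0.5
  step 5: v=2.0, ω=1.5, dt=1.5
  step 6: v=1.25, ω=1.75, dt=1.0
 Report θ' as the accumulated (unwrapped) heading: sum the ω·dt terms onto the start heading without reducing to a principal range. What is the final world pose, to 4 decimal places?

(-3.5577, -3.7439, 5.8916)

step 1: θ'=3.3916 (R=2.0000) → pose (-2.4948, 0.4378, 3.3916)
step 2: θ'=1.3916 (R=1.5000) → pose (-0.6477, -1.2829, 1.3916)
step 3: θ'=1.0166 (R=7.0000) → pose (-1.5834, -3.7191, 1.0166)
step 4: θ'=1.8916 (R=0.8571) → pose (-1.4988, -2.9977, 1.8916)
step 5: θ'=4.1416 (R=1.3333) → pose (-3.8861, -2.6977, 4.1416)
step 6: θ'=5.8916 (R=0.7143) → pose (-3.5577, -3.7439, 5.8916)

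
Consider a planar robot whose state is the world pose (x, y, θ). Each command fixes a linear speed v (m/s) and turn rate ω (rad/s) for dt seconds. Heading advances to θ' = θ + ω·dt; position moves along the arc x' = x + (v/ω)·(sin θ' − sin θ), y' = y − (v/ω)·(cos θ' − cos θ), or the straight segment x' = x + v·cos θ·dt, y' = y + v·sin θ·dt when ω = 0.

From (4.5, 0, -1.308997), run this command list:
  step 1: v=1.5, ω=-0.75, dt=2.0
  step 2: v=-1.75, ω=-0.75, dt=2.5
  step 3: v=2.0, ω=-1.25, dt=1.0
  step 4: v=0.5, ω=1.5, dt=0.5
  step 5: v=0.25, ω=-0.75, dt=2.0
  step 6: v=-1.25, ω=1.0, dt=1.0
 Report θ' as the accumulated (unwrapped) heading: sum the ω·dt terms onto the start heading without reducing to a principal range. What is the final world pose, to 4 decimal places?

step 1: θ'=-2.8090 (R=-2.0000) → pose (3.2211, -2.4080, -2.8090)
step 2: θ'=-4.6840 (R=2.3333) → pose (6.3154, -4.5473, -4.6840)
step 3: θ'=-5.9340 (R=-1.6000) → pose (7.3673, -2.9984, -5.9340)
step 4: θ'=-5.1840 (R=0.3333) → pose (7.5502, -2.8366, -5.1840)
step 5: θ'=-6.6840 (R=-0.3333) → pose (7.9772, -2.6811, -6.6840)
step 6: θ'=-5.6840 (R=-1.2500) → pose (6.7845, -2.7998, -5.6840)

(6.7845, -2.7998, -5.6840)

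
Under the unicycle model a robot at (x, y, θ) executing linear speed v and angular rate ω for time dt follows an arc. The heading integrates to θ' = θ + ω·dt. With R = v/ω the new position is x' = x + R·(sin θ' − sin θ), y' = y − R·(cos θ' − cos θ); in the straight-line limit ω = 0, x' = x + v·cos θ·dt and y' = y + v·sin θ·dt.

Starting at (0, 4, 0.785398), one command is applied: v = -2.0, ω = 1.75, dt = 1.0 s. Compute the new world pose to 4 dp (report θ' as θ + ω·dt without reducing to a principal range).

(0.1570, 2.2527, 2.5354)

θ' = 0.7854 + 1.75·1.0 = 2.5354
R = v/ω = -2.0/1.75 = -1.1429
x' = 0 + -1.1429·(sin 2.5354 − sin 0.7854) = 0.1570
y' = 4 − -1.1429·(cos 2.5354 − cos 0.7854) = 2.2527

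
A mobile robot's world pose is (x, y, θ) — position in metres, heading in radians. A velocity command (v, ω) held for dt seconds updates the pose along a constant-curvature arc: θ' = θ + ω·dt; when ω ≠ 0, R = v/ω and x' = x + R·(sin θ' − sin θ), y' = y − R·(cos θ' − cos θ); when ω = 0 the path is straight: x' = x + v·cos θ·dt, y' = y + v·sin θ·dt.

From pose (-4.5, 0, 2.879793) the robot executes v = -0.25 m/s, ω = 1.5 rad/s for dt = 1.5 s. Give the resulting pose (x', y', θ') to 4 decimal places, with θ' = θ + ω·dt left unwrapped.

θ' = 2.8798 + 1.5·1.5 = 5.1298
R = v/ω = -0.25/1.5 = -0.1667
x' = -4.5 + -0.1667·(sin 5.1298 − sin 2.8798) = -4.3045
y' = 0 − -0.1667·(cos 5.1298 − cos 2.8798) = 0.2286

(-4.3045, 0.2286, 5.1298)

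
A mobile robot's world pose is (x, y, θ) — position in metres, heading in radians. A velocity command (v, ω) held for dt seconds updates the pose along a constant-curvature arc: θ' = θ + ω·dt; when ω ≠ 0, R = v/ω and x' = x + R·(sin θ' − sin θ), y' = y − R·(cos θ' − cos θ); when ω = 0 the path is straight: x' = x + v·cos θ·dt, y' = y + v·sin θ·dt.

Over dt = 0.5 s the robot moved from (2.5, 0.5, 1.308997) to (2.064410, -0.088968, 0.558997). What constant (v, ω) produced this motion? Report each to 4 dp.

v = -1.5000, ω = -1.5000

Δθ = 0.558997 − 1.308997 = -0.750000
ω = Δθ/dt = -0.750000/0.5 = -1.5000
R = −Δy/(cos θ' − cos θ) = 1.0000
v = R·ω = 1.0000·-1.5000 = -1.5000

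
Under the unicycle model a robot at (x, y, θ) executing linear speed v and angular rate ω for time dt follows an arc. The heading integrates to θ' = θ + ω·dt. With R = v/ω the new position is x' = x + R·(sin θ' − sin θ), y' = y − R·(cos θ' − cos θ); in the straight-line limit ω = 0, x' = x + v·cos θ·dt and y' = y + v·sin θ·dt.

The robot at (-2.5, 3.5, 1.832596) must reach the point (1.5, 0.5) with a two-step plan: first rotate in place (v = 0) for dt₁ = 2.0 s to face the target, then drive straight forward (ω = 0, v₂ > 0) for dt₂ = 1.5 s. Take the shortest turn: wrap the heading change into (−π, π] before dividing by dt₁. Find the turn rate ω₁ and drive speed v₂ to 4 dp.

heading to target = atan2(0.5−3.5, 1.5−-2.5) = -0.6435
Δθ = wrap(-0.6435 − 1.8326) = -2.4761; ω₁ = Δθ/dt₁ = -1.2380
distance = √((1.5−-2.5)² + (0.5−3.5)²) = 5.0000; v₂ = distance/dt₂ = 3.3333

ω₁ = -1.2380, v₂ = 3.3333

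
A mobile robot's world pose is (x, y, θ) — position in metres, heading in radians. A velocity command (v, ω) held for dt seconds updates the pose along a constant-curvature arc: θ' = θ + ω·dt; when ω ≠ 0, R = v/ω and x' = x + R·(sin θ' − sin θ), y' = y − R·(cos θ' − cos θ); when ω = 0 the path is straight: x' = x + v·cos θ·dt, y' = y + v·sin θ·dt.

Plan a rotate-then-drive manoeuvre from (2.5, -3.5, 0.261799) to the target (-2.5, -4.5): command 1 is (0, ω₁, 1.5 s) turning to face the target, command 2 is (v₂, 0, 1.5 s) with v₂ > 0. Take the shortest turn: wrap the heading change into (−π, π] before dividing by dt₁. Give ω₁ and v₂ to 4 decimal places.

ω₁ = 2.0515, v₂ = 3.3993

heading to target = atan2(-4.5−-3.5, -2.5−2.5) = -2.9442
Δθ = wrap(-2.9442 − 0.2618) = 3.0772; ω₁ = Δθ/dt₁ = 2.0515
distance = √((-2.5−2.5)² + (-4.5−-3.5)²) = 5.0990; v₂ = distance/dt₂ = 3.3993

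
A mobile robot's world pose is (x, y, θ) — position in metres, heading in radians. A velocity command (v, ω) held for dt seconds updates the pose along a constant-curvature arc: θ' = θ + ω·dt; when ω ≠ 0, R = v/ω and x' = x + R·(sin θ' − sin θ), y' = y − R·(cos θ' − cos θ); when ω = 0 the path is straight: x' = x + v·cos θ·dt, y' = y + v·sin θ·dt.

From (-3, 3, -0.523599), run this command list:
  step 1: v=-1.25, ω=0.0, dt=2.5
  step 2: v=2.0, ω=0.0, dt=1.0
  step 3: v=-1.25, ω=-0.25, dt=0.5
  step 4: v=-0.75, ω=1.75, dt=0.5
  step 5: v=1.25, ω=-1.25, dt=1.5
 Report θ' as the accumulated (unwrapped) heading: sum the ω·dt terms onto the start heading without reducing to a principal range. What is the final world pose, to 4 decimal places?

(-3.6283, 2.9319, -1.6486)

step 1: θ'=-0.5236 (straight) → pose (-5.7063, 4.5625, -0.5236)
step 2: θ'=-0.5236 (straight) → pose (-3.9743, 3.5625, -0.5236)
step 3: θ'=-0.6486 (R=5.0000) → pose (-4.4946, 3.9080, -0.6486)
step 4: θ'=0.2264 (R=-0.4286) → pose (-4.8497, 3.9841, 0.2264)
step 5: θ'=-1.6486 (R=-1.0000) → pose (-3.6283, 2.9319, -1.6486)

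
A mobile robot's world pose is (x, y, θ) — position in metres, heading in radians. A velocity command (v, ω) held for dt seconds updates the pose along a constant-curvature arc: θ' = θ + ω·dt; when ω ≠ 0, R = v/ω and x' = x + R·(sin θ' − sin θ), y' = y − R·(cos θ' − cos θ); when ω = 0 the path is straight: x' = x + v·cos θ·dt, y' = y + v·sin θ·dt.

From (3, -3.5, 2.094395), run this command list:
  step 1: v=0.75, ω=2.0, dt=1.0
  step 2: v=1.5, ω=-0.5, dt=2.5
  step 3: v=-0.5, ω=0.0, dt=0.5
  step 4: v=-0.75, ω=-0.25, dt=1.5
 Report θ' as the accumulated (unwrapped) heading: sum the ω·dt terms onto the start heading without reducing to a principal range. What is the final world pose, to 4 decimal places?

(0.2746, -5.1948, 2.4694)

step 1: θ'=4.0944 (R=0.3750) → pose (2.3696, -3.4702, 4.0944)
step 2: θ'=2.8444 (R=-3.0000) → pose (-0.9541, -4.6005, 2.8444)
step 3: θ'=2.8444 (straight) → pose (-0.7150, -4.6737, 2.8444)
step 4: θ'=2.4694 (R=3.0000) → pose (0.2746, -5.1948, 2.4694)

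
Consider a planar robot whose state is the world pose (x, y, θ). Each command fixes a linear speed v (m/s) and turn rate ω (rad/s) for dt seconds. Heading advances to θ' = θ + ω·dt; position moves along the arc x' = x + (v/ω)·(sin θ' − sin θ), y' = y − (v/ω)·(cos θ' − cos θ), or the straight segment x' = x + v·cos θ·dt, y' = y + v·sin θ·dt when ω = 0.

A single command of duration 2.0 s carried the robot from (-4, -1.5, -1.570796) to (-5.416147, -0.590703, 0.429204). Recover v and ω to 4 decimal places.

Δθ = 0.429204 − -1.570796 = 2.000000
ω = Δθ/dt = 2.000000/2.0 = 1.0000
R = Δx/(sin θ' − sin θ) = -1.0000
v = R·ω = -1.0000·1.0000 = -1.0000

v = -1.0000, ω = 1.0000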